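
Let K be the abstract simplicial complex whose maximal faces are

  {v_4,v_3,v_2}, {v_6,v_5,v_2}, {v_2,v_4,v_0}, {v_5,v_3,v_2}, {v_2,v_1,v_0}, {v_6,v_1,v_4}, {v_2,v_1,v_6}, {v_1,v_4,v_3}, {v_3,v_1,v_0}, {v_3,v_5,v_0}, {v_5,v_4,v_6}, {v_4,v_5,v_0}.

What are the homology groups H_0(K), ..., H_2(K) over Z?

K has 7 vertices, 18 edges, 12 triangles.
rank ∂_0 = 0, rank ∂_1 = 6 ⇒ b_0 = 7 − 0 − 6 = 1; all invariant factors of ∂_1 are 1 so no torsion. So H_0 ≅ Z.
rank ∂_1 = 6, rank ∂_2 = 12 ⇒ b_1 = 18 − 6 − 12 = 0; ∂_2 has invariant factor(s) [2] giving torsion. So H_1 ≅ Z/2.
rank ∂_2 = 12, rank ∂_3 = 0 ⇒ b_2 = 12 − 12 − 0 = 0. So H_2 ≅ 0.

H_0 ≅ Z,  H_1 ≅ Z/2,  H_2 = 0.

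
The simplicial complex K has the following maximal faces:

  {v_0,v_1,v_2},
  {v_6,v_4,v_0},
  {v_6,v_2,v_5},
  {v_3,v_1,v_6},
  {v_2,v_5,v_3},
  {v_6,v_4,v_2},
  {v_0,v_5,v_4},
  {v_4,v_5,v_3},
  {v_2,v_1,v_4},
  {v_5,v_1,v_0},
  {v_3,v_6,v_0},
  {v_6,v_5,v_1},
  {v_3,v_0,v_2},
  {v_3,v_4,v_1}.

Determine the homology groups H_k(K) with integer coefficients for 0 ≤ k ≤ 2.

H_0 ≅ Z,  H_1 ≅ Z^2,  H_2 ≅ Z.

K has 7 vertices, 21 edges, 14 triangles.
rank ∂_0 = 0, rank ∂_1 = 6 ⇒ b_0 = 7 − 0 − 6 = 1; all invariant factors of ∂_1 are 1 so no torsion. So H_0 = Z.
rank ∂_1 = 6, rank ∂_2 = 13 ⇒ b_1 = 21 − 6 − 13 = 2; all invariant factors of ∂_2 are 1 so no torsion. So H_1 = Z^2.
rank ∂_2 = 13, rank ∂_3 = 0 ⇒ b_2 = 14 − 13 − 0 = 1. So H_2 = Z.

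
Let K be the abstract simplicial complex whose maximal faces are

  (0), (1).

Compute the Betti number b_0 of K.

b_0 = 2.

Order the vertices as 0 < 1. Listing each simplex with vertices in this order, K has dimension 0 with simplices:

  0-simplices (2): [0], [1]

giving chain groups C_0 ≅ Z^2.

From H_k ≅ ker(∂_k) / im(∂_{k+1}) we obtain:

  H_0: rank C_0 − rank ∂_1 = 2 − 0 = 2, and there is no ∂_1, so H_0 ≅ Z^2.

Hence the Betti numbers are b_0 = 2.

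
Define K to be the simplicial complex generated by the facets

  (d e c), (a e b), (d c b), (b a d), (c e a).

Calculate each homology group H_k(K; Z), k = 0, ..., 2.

H_0 = Z,  H_1 = Z,  H_2 = 0.

Order the vertices as a < b < c < d < e. Listing each simplex with vertices in this order, K has dimension 2 with simplices:

  0-simplices (5): a, b, c, d, e
  1-simplices (10): ab, ac, ad, ae, bc, bd, be, cd, ce, de
  2-simplices (5): abd, abe, ace, bcd, cde

giving chain groups C_0 ≅ Z^5, C_1 ≅ Z^10, C_2 ≅ Z^5.

Boundary ∂_1: C_1 → C_0 sends each edge [p,q] (with p < q) to q − p. For instance
  ∂cd = d − c.
The 5×10 boundary matrix has rank 4 and Smith normal form diag(1,1,1,1).

The boundary map ∂_2: C_2 → C_1 acts by ∂[p,q,r] = [q,r] − [p,r] + [p,q]. For instance
  ∂cde = de − ce + cd,
  ∂ace = ce − ae + ac.
As a 10×5 matrix over Z this has rank 5, with invariant factors (1,1,1,1,1).

Reading off H_k = ker ∂_k / im ∂_{k+1}:

  H_0: rank C_0 − rank ∂_1 = 5 − 4 = 1, and the invariant factors of ∂_1 are all 1, so H_0 = Z.
  H_1: rank ker ∂_1 − rank ∂_2 = (10 − 4) − 5 = 1, and the invariant factors of ∂_2 are all 1, so H_1 = Z.
  H_2: rank ker ∂_2 − rank ∂_3 = (5 − 5) − 0 = 0, and there is no ∂_3, so H_2 = 0.

As a check, the Euler characteristic is 5 − 10 + 5 = 0, which agrees with 1 − 1 + 0 = 0.
(K is a triangulation of the Möbius band.)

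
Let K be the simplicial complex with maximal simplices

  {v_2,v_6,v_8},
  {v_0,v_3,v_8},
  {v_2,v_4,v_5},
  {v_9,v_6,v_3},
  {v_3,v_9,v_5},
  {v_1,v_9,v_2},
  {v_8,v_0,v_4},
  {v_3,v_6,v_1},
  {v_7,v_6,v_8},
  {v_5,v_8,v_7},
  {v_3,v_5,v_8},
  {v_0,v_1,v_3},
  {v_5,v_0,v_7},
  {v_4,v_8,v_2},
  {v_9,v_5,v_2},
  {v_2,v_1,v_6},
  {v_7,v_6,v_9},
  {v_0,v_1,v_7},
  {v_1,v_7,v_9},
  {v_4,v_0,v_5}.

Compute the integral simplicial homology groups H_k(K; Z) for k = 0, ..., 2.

Order the vertices as v_0 < v_1 < v_2 < v_3 < v_4 < v_5 < v_6 < v_7 < v_8 < v_9. Listing each simplex with vertices in this order, K has dimension 2 with simplices:

  0-simplices (10): [v_0], [v_1], [v_2], [v_3], [v_4], [v_5], [v_6], [v_7], [v_8], [v_9]
  1-simplices (30): (30 of them)
  2-simplices (20): (20 of them)

so the chain groups are C_0 ≅ Z^10, C_1 ≅ Z^30, C_2 ≅ Z^20.

The boundary map ∂_1: C_1 → C_0 maps an edge to its endpoints' difference, ∂[p,q] = q − p. For instance
  ∂[v_0,v_8] = [v_8] − [v_0].
This gives a 10×30 integer matrix of rank 9; reducing to Smith normal form yields diagonal entries (1,1,1,1,1,1,1,1,1).

The boundary map ∂_2: C_2 → C_1 acts by ∂[p,q,r] = [q,r] − [p,r] + [p,q]. For instance
  ∂[v_0,v_4,v_8] = [v_4,v_8] − [v_0,v_8] + [v_0,v_4],
  ∂[v_2,v_5,v_9] = [v_5,v_9] − [v_2,v_9] + [v_2,v_5].
The 30×20 boundary matrix has rank 20 and Smith normal form diag(1,1,1,1,1,1,1,1,1,1,1,1,1,1,1,1,1,1,1,2).

Computing H_k = (kernel of ∂_k) / (image of ∂_{k+1}):

  H_0: rank C_0 − rank ∂_1 = 10 − 9 = 1, and the invariant factors of ∂_1 are all 1, so H_0 = Z.
  H_1: rank ker ∂_1 − rank ∂_2 = (30 − 9) − 20 = 1, and ∂_2 has invariant factor 2 > 1, so H_1 = Z ⊕ Z/2Z.
  H_2: rank ker ∂_2 − rank ∂_3 = (20 − 20) − 0 = 0, and there is no ∂_3, so H_2 = 0.

As a check, the Euler characteristic is 10 − 30 + 20 = 0, which agrees with 1 − 1 + 0 = 0.

H_0 = Z,  H_1 = Z ⊕ Z/2Z,  H_2 = 0.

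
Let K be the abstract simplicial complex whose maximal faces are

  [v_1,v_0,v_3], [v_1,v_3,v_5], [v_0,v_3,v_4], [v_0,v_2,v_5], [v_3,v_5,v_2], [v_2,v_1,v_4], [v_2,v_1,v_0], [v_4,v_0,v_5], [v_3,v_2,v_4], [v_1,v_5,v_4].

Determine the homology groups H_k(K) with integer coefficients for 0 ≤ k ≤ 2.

Take the total order v_0 < v_1 < v_2 < v_3 < v_4 < v_5 on the vertex set. Then K (dimension 2) consists of the simplices:

  0-simplices (6): [v_0], [v_1], [v_2], [v_3], [v_4], [v_5]
  1-simplices (15): (15 of them)
  2-simplices (10): [v_0,v_1,v_2], [v_0,v_1,v_3], [v_0,v_2,v_5], [v_0,v_3,v_4], [v_0,v_4,v_5], [v_1,v_2,v_4], [v_1,v_3,v_5], [v_1,v_4,v_5], [v_2,v_3,v_4], [v_2,v_3,v_5]

Hence C_0 ≅ Z^6, C_1 ≅ Z^15, C_2 ≅ Z^10.

∂_1: C_1 → C_0 maps an edge to its endpoints' difference, ∂[p,q] = q − p. For instance
  ∂[v_1,v_3] = [v_3] − [v_1].
As a 6×15 matrix over Z this has rank 5, with invariant factors (1,1,1,1,1).

∂_2: C_2 → C_1 maps a triangle to the signed sum of its edges. For instance
  ∂[v_2,v_3,v_4] = [v_3,v_4] − [v_2,v_4] + [v_2,v_3],
  ∂[v_1,v_3,v_5] = [v_3,v_5] − [v_1,v_5] + [v_1,v_3].
The resulting 15×10 matrix has rank 10, and its Smith normal form has invariant factors (1,1,1,1,1,1,1,1,1,2).

From H_k ≅ ker(∂_k) / im(∂_{k+1}) we obtain:

  H_0: rank C_0 − rank ∂_1 = 6 − 5 = 1, and the invariant factors of ∂_1 are all 1, so H_0 = Z.
  H_1: rank ker ∂_1 − rank ∂_2 = (15 − 5) − 10 = 0, and ∂_2 has invariant factor 2 > 1, so H_1 = Z/2.
  H_2: rank ker ∂_2 − rank ∂_3 = (10 − 10) − 0 = 0, and there is no ∂_3, so H_2 = 0.

As a check, the Euler characteristic is 6 − 15 + 10 = 1, which agrees with 1 − 0 + 0 = 1.

H_0 ≅ Z,  H_1 ≅ Z/2,  H_2 = 0.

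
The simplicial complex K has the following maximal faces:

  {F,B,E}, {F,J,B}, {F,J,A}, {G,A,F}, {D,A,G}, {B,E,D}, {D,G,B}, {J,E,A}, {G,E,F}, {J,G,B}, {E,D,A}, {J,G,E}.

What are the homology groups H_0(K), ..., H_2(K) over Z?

H_0 ≅ Z,  H_1 ≅ Z/2Z,  H_2 = 0.

Take the total order A < B < D < E < F < G < J on the vertex set. Then K (dimension 2) consists of the simplices:

  0-simplices (7): A, B, D, E, F, G, J
  1-simplices (18): AD, AE, AF, AG, AJ, BD, BE, BF, BG, BJ, DE, DG, EF, EG, EJ, FG, FJ, GJ
  2-simplices (12): ADE, ADG, AEJ, AFG, AFJ, BDE, BDG, BEF, BFJ, BGJ, EFG, EGJ

Hence C_0 ≅ Z^7, C_1 ≅ Z^18, C_2 ≅ Z^12.

Boundary ∂_1: C_1 → C_0 sends each edge [p,q] (with p < q) to q − p. For instance
  ∂FG = G − F.
This gives a 7×18 integer matrix of rank 6; reducing to Smith normal form yields diagonal entries (1,1,1,1,1,1).

∂_2: C_2 → C_1 acts by ∂[p,q,r] = [q,r] − [p,r] + [p,q]. For instance
  ∂EGJ = GJ − EJ + EG,
  ∂BGJ = GJ − BJ + BG.
As a 18×12 matrix over Z this has rank 12, with invariant factors (1,1,1,1,1,1,1,1,1,1,1,2).

From H_k ≅ ker(∂_k) / im(∂_{k+1}) we obtain:

  H_0: rank C_0 − rank ∂_1 = 7 − 6 = 1, and the invariant factors of ∂_1 are all 1, so H_0 ≅ Z.
  H_1: rank ker ∂_1 − rank ∂_2 = (18 − 6) − 12 = 0, and ∂_2 has invariant factor 2 > 1, so H_1 ≅ Z/2Z.
  H_2: rank ker ∂_2 − rank ∂_3 = (12 − 12) − 0 = 0, and there is no ∂_3, so H_2 ≅ 0.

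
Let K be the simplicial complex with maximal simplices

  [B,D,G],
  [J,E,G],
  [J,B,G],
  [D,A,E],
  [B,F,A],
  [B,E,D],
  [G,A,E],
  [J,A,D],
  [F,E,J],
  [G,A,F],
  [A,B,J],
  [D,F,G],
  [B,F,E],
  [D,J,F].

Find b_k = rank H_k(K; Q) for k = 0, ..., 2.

b_0 = 1, b_1 = 2, b_2 = 1.

Fix the vertex order A < B < D < E < F < G < J and write every simplex with vertices in increasing order. Then dim K = 2 and the simplices of K are:

  0-simplices (7): A, B, D, E, F, G, J
  1-simplices (21): AB, AD, AE, AF, AG, AJ, BD, BE, BF, BG, BJ, DE, DF, DG, DJ, EF, EG, EJ, FG, FJ, GJ
  2-simplices (14): ABF, ABJ, ADE, ADJ, AEG, AFG, BDE, BDG, BEF, BGJ, DFG, DFJ, EFJ, EGJ

so the chain groups are C_0 ≅ Z^7, C_1 ≅ Z^21, C_2 ≅ Z^14.

∂_1: C_1 → C_0 sends each edge [p,q] (with p < q) to q − p.
As a 7×21 matrix over Z this has rank 6, with invariant factors (1,1,1,1,1,1).

The boundary map ∂_2: C_2 → C_1 sends each 2-simplex [p,q,r] to [q,r] − [p,r] + [p,q]. For instance
  ∂AEG = EG − AG + AE,
  ∂ABF = BF − AF + AB.
As a 21×14 matrix over Z this has rank 13, with invariant factors (1,1,1,1,1,1,1,1,1,1,1,1,1).

Computing H_k = (kernel of ∂_k) / (image of ∂_{k+1}):

  H_0: rank C_0 − rank ∂_1 = 7 − 6 = 1, and the invariant factors of ∂_1 are all 1, so H_0 ≅ Z.
  H_1: rank ker ∂_1 − rank ∂_2 = (21 − 6) − 13 = 2, and the invariant factors of ∂_2 are all 1, so H_1 ≅ Z^2.
  H_2: rank ker ∂_2 − rank ∂_3 = (14 − 13) − 0 = 1, and there is no ∂_3, so H_2 ≅ Z.

As a check, the Euler characteristic is 7 − 21 + 14 = 0, which agrees with 1 − 2 + 1 = 0.

Hence the Betti numbers are b_0 = 1, b_1 = 2, b_2 = 1.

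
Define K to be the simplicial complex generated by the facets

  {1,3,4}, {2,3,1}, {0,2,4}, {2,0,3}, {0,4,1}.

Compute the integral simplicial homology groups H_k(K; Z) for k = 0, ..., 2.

Take the total order 0 < 1 < 2 < 3 < 4 on the vertex set. Then K (dimension 2) consists of the simplices:

  0-simplices (5): [0], [1], [2], [3], [4]
  1-simplices (10): [0,1], [0,2], [0,3], [0,4], [1,2], [1,3], [1,4], [2,3], [2,4], [3,4]
  2-simplices (5): [0,1,4], [0,2,3], [0,2,4], [1,2,3], [1,3,4]

Hence C_0 ≅ Z^5, C_1 ≅ Z^10, C_2 ≅ Z^5.

Boundary ∂_1: C_1 → C_0 maps an edge to its endpoints' difference, ∂[p,q] = q − p.
As a 5×10 matrix over Z this has rank 4, with invariant factors (1,1,1,1).

Boundary ∂_2: C_2 → C_1 maps a triangle to the signed sum of its edges. For instance
  ∂[0,2,3] = [2,3] − [0,3] + [0,2],
  ∂[1,3,4] = [3,4] − [1,4] + [1,3].
The resulting 10×5 matrix has rank 5, and its Smith normal form has invariant factors (1,1,1,1,1).

Now H_k = ker ∂_k / im ∂_{k+1}, so:

  H_0: rank C_0 − rank ∂_1 = 5 − 4 = 1, and the invariant factors of ∂_1 are all 1, so H_0 = Z.
  H_1: rank ker ∂_1 − rank ∂_2 = (10 − 4) − 5 = 1, and the invariant factors of ∂_2 are all 1, so H_1 = Z.
  H_2: rank ker ∂_2 − rank ∂_3 = (5 − 5) − 0 = 0, and there is no ∂_3, so H_2 = 0.

H_0 = Z,  H_1 = Z,  H_2 = 0.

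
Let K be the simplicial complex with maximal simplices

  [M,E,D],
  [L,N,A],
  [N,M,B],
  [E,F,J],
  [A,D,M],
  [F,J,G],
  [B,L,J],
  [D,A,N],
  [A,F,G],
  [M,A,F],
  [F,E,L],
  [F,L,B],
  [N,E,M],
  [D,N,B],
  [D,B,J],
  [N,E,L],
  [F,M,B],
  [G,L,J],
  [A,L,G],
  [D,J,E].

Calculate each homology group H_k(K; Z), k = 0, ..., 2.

H_0 = Z,  H_1 = Z × Z/2,  H_2 = 0.

Order the vertices as A < B < D < E < F < G < J < L < M < N. Listing each simplex with vertices in this order, K has dimension 2 with simplices:

  0-simplices (10): A, B, D, E, F, G, J, L, M, N
  1-simplices (30): AD, AF, AG, AL, AM, AN, BD, BF, BJ, BL, BM, BN, DE, DJ, DM, DN, EF, EJ, EL, EM, EN, FG, FJ, FL, FM, GJ, GL, JL, LN, MN
  2-simplices (20): ADM, ADN, AFG, AFM, AGL, ALN, BDJ, BDN, BFL, BFM, BJL, BMN, DEJ, DEM, EFJ, EFL, ELN, EMN, FGJ, GJL

so the chain groups are C_0 ≅ Z^10, C_1 ≅ Z^30, C_2 ≅ Z^20.

Boundary ∂_1: C_1 → C_0 is given by ∂[p,q] = [q] − [p]. For instance
  ∂AL = L − A.
The resulting 10×30 matrix has rank 9, and its Smith normal form has invariant factors (1,1,1,1,1,1,1,1,1).

Boundary ∂_2: C_2 → C_1 maps a triangle to the signed sum of its edges. For instance
  ∂ALN = LN − AN + AL,
  ∂BFM = FM − BM + BF.
The resulting 30×20 matrix has rank 20, and its Smith normal form has invariant factors (1,1,1,1,1,1,1,1,1,1,1,1,1,1,1,1,1,1,1,2).

Computing H_k = (kernel of ∂_k) / (image of ∂_{k+1}):

  H_0: rank C_0 − rank ∂_1 = 10 − 9 = 1, and the invariant factors of ∂_1 are all 1, so H_0 = Z.
  H_1: rank ker ∂_1 − rank ∂_2 = (30 − 9) − 20 = 1, and ∂_2 has invariant factor 2 > 1, so H_1 = Z × Z/2.
  H_2: rank ker ∂_2 − rank ∂_3 = (20 − 20) − 0 = 0, and there is no ∂_3, so H_2 = 0.

As a check, the Euler characteristic is 10 − 30 + 20 = 0, which agrees with 1 − 1 + 0 = 0.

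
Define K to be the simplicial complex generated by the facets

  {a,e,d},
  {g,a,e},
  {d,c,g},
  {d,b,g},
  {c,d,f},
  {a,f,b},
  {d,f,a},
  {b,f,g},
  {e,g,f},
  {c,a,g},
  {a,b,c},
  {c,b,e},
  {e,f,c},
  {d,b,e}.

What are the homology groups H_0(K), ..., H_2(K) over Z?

Take the total order a < b < c < d < e < f < g on the vertex set. Then K (dimension 2) consists of the simplices:

  0-simplices (7): a, b, c, d, e, f, g
  1-simplices (21): ab, ac, ad, ae, af, ag, bc, bd, be, bf, bg, cd, ce, cf, cg, de, df, dg, ef, eg, fg
  2-simplices (14): abc, abf, acg, ade, adf, aeg, bce, bde, bdg, bfg, cdf, cdg, cef, efg

so the chain groups are C_0 ≅ Z^7, C_1 ≅ Z^21, C_2 ≅ Z^14.

Boundary ∂_1: C_1 → C_0 maps an edge to its endpoints' difference, ∂[p,q] = q − p.
The 7×21 boundary matrix has rank 6 and Smith normal form diag(1,1,1,1,1,1).

∂_2: C_2 → C_1 acts by ∂[p,q,r] = [q,r] − [p,r] + [p,q]. For instance
  ∂aeg = eg − ag + ae,
  ∂cdg = dg − cg + cd.
The resulting 21×14 matrix has rank 13, and its Smith normal form has invariant factors (1,1,1,1,1,1,1,1,1,1,1,1,1).

Now H_k = ker ∂_k / im ∂_{k+1}, so:

  H_0: rank C_0 − rank ∂_1 = 7 − 6 = 1, and the invariant factors of ∂_1 are all 1, so H_0 ≅ Z.
  H_1: rank ker ∂_1 − rank ∂_2 = (21 − 6) − 13 = 2, and the invariant factors of ∂_2 are all 1, so H_1 ≅ Z^2.
  H_2: rank ker ∂_2 − rank ∂_3 = (14 − 13) − 0 = 1, and there is no ∂_3, so H_2 ≅ Z.

As a check, the Euler characteristic is 7 − 21 + 14 = 0, which agrees with 1 − 2 + 1 = 0.

H_0 ≅ Z,  H_1 ≅ Z^2,  H_2 ≅ Z.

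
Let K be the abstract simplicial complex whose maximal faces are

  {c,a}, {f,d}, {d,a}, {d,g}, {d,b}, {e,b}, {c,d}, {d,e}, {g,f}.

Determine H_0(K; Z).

Order the vertices as a < b < c < d < e < f < g. Listing each simplex with vertices in this order, K has dimension 1 with simplices:

  0-simplices (7): a, b, c, d, e, f, g
  1-simplices (9): ac, ad, bd, be, cd, de, df, dg, fg

so the chain groups are C_0 ≅ Z^7, C_1 ≅ Z^9.

Boundary ∂_1: C_1 → C_0 sends each edge [p,q] (with p < q) to q − p. For instance
  ∂ac = c − a.
The resulting 7×9 matrix has rank 6, and its Smith normal form has invariant factors (1,1,1,1,1,1).

Now H_k = ker ∂_k / im ∂_{k+1}, so:

  H_0: rank C_0 − rank ∂_1 = 7 − 6 = 1, and the invariant factors of ∂_1 are all 1, so H_0 = Z.

H_0 ≅ Z.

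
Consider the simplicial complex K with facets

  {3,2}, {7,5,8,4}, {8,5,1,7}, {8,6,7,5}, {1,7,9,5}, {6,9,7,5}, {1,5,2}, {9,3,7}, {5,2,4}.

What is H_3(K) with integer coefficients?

Order the vertices as 1 < 2 < 3 < 4 < 5 < 6 < 7 < 8 < 9. Listing each simplex with vertices in this order, K has dimension 3 with simplices:

  0-simplices (9): [1], [2], [3], [4], [5], [6], [7], [8], [9]
  1-simplices (22): [1,2], [1,5], [1,7], [1,8], [1,9], [2,3], [2,4], [2,5], [3,7], [3,9], [4,5], [4,7], [4,8], [5,6], [5,7], [5,8], [5,9], [6,7], [6,8], [6,9], [7,8], [7,9]
  2-simplices (18): [1,2,5], [1,5,7], [1,5,8], [1,5,9], [1,7,8], [1,7,9], [2,4,5], [3,7,9], [4,5,7], [4,5,8], [4,7,8], [5,6,7], [5,6,8], [5,6,9], [5,7,8], [5,7,9], [6,7,8], [6,7,9]
  3-simplices (5): [1,5,7,8], [1,5,7,9], [4,5,7,8], [5,6,7,8], [5,6,7,9]

giving chain groups C_0 ≅ Z^9, C_1 ≅ Z^22, C_2 ≅ Z^18, C_3 ≅ Z^5.

Boundary ∂_1: C_1 → C_0 sends each edge [p,q] (with p < q) to q − p. For instance
  ∂[2,5] = [5] − [2].
As a 9×22 matrix over Z this has rank 8, with invariant factors (1,1,1,1,1,1,1,1).

Boundary ∂_2: C_2 → C_1 maps a triangle to the signed sum of its edges. For instance
  ∂[1,7,8] = [7,8] − [1,8] + [1,7],
  ∂[4,7,8] = [7,8] − [4,8] + [4,7].
The 22×18 boundary matrix has rank 13 and Smith normal form diag(1,1,1,1,1,1,1,1,1,1,1,1,1).

Boundary ∂_3: C_3 → C_2 sends each 3-simplex σ to the alternating sum Σ_i (−1)^i (σ with its i-th vertex removed). For instance
  ∂[1,5,7,9] = [5,7,9] − [1,7,9] + [1,5,9] − [1,5,7],
  ∂[5,6,7,8] = [6,7,8] − [5,7,8] + [5,6,8] − [5,6,7].
The 18×5 boundary matrix has rank 5 and Smith normal form diag(1,1,1,1,1).

Reading off H_k = ker ∂_k / im ∂_{k+1}:

  H_3: rank ker ∂_3 − rank ∂_4 = (5 − 5) − 0 = 0, and there is no ∂_4, so H_3 = 0.

H_3 ≅ 0.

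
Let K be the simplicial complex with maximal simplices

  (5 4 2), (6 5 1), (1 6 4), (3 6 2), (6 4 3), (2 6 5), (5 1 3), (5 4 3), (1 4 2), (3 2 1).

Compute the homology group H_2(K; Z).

Take the total order 1 < 2 < 3 < 4 < 5 < 6 on the vertex set. Then K (dimension 2) consists of the simplices:

  0-simplices (6): [1], [2], [3], [4], [5], [6]
  1-simplices (15): [1,2], [1,3], [1,4], [1,5], [1,6], [2,3], [2,4], [2,5], [2,6], [3,4], [3,5], [3,6], [4,5], [4,6], [5,6]
  2-simplices (10): [1,2,3], [1,2,4], [1,3,5], [1,4,6], [1,5,6], [2,3,6], [2,4,5], [2,5,6], [3,4,5], [3,4,6]

Hence C_0 ≅ Z^6, C_1 ≅ Z^15, C_2 ≅ Z^10.

Boundary ∂_1: C_1 → C_0 maps an edge to its endpoints' difference, ∂[p,q] = q − p. For instance
  ∂[2,3] = [3] − [2].
The 6×15 boundary matrix has rank 5 and Smith normal form diag(1,1,1,1,1).

∂_2: C_2 → C_1 sends each 2-simplex [p,q,r] to [q,r] − [p,r] + [p,q]. For instance
  ∂[2,3,6] = [3,6] − [2,6] + [2,3],
  ∂[1,5,6] = [5,6] − [1,6] + [1,5].
This gives a 15×10 integer matrix of rank 10; reducing to Smith normal form yields diagonal entries (1,1,1,1,1,1,1,1,1,2).

Now H_k = ker ∂_k / im ∂_{k+1}, so:

  H_2: rank ker ∂_2 − rank ∂_3 = (10 − 10) − 0 = 0, and there is no ∂_3, so H_2 ≅ 0.

H_2 = 0.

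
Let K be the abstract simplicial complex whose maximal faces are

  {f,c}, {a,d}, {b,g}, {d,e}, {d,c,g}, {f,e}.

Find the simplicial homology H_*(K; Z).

H_0 = Z,  H_1 = Z,  H_2 = 0.

Order the vertices as a < b < c < d < e < f < g. Listing each simplex with vertices in this order, K has dimension 2 with simplices:

  0-simplices (7): a, b, c, d, e, f, g
  1-simplices (8): ad, bg, cd, cf, cg, de, dg, ef
  2-simplices (1): cdg

giving chain groups C_0 ≅ Z^7, C_1 ≅ Z^8, C_2 ≅ Z^1.

Boundary ∂_1: C_1 → C_0 maps an edge to its endpoints' difference, ∂[p,q] = q − p. For instance
  ∂ad = d − a.
As a 7×8 matrix over Z this has rank 6, with invariant factors (1,1,1,1,1,1).

The boundary map ∂_2: C_2 → C_1 acts by ∂[p,q,r] = [q,r] − [p,r] + [p,q]. For instance
  ∂cdg = dg − cg + cd.
The resulting 8×1 matrix has rank 1, and its Smith normal form has invariant factors (1).

Reading off H_k = ker ∂_k / im ∂_{k+1}:

  H_0: rank C_0 − rank ∂_1 = 7 − 6 = 1, and the invariant factors of ∂_1 are all 1, so H_0 ≅ Z.
  H_1: rank ker ∂_1 − rank ∂_2 = (8 − 6) − 1 = 1, and the invariant factors of ∂_2 are all 1, so H_1 ≅ Z.
  H_2: rank ker ∂_2 − rank ∂_3 = (1 − 1) − 0 = 0, and there is no ∂_3, so H_2 ≅ 0.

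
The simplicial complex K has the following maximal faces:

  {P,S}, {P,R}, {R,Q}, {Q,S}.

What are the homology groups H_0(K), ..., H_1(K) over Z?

Fix the vertex order P < Q < R < S and write every simplex with vertices in increasing order. Then dim K = 1 and the simplices of K are:

  0-simplices (4): P, Q, R, S
  1-simplices (4): PR, PS, QR, QS

giving chain groups C_0 ≅ Z^4, C_1 ≅ Z^4.

Boundary ∂_1: C_1 → C_0 maps an edge to its endpoints' difference, ∂[p,q] = q − p.
This gives a 4×4 integer matrix of rank 3; reducing to Smith normal form yields diagonal entries (1,1,1).

Now H_k = ker ∂_k / im ∂_{k+1}, so:

  H_0: rank C_0 − rank ∂_1 = 4 − 3 = 1, and the invariant factors of ∂_1 are all 1, so H_0 ≅ Z.
  H_1: rank ker ∂_1 − rank ∂_2 = (4 − 3) − 0 = 1, and there is no ∂_2, so H_1 ≅ Z.

H_0 ≅ Z,  H_1 ≅ Z.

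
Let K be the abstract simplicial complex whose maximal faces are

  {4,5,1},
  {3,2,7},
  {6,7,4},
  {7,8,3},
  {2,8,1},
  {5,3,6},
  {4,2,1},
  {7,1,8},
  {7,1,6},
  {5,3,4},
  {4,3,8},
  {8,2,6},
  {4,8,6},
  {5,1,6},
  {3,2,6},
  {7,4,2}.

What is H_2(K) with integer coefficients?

K has 8 vertices, 24 edges, 16 triangles.
rank ∂_2 = 15, rank ∂_3 = 0 ⇒ b_2 = 16 − 15 − 0 = 1. So H_2 = Z.

H_2 = Z.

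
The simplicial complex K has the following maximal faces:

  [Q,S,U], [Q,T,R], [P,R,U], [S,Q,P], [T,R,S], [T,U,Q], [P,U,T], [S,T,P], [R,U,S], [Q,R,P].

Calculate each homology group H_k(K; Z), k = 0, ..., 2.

H_0 ≅ Z,  H_1 ≅ Z_2,  H_2 = 0.

Order the vertices as P < Q < R < S < T < U. Listing each simplex with vertices in this order, K has dimension 2 with simplices:

  0-simplices (6): P, Q, R, S, T, U
  1-simplices (15): PQ, PR, PS, PT, PU, QR, QS, QT, QU, RS, RT, RU, ST, SU, TU
  2-simplices (10): PQR, PQS, PRU, PST, PTU, QRT, QSU, QTU, RST, RSU

so the chain groups are C_0 ≅ Z^6, C_1 ≅ Z^15, C_2 ≅ Z^10.

Boundary ∂_1: C_1 → C_0 sends each edge [p,q] (with p < q) to q − p. For instance
  ∂QU = U − Q.
The 6×15 boundary matrix has rank 5 and Smith normal form diag(1,1,1,1,1).

Boundary ∂_2: C_2 → C_1 sends each 2-simplex [p,q,r] to [q,r] − [p,r] + [p,q]. For instance
  ∂QTU = TU − QU + QT,
  ∂PQR = QR − PR + PQ.
The resulting 15×10 matrix has rank 10, and its Smith normal form has invariant factors (1,1,1,1,1,1,1,1,1,2).

From H_k ≅ ker(∂_k) / im(∂_{k+1}) we obtain:

  H_0: rank C_0 − rank ∂_1 = 6 − 5 = 1, and the invariant factors of ∂_1 are all 1, so H_0 = Z.
  H_1: rank ker ∂_1 − rank ∂_2 = (15 − 5) − 10 = 0, and ∂_2 has invariant factor 2 > 1, so H_1 = Z_2.
  H_2: rank ker ∂_2 − rank ∂_3 = (10 − 10) − 0 = 0, and there is no ∂_3, so H_2 = 0.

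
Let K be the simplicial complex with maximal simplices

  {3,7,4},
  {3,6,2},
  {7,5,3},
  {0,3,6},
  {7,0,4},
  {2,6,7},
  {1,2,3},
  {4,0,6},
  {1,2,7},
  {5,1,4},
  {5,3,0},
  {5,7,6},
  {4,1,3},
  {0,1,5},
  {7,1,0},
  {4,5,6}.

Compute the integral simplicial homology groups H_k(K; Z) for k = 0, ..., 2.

We work with the vertex ordering 0 < 1 < 2 < 3 < 4 < 5 < 6 < 7. The simplices of K, each written with vertices in increasing order, are:

  0-simplices (8): [0], [1], [2], [3], [4], [5], [6], [7]
  1-simplices (24): (24 of them)
  2-simplices (16): [0,1,5], [0,1,7], [0,3,5], [0,3,6], [0,4,6], [0,4,7], [1,2,3], [1,2,7], [1,3,4], [1,4,5], [2,3,6], [2,6,7], [3,4,7], [3,5,7], [4,5,6], [5,6,7]

Hence C_0 ≅ Z^8, C_1 ≅ Z^24, C_2 ≅ Z^16.

Boundary ∂_1: C_1 → C_0 maps an edge to its endpoints' difference, ∂[p,q] = q − p.
The 8×24 boundary matrix has rank 7 and Smith normal form diag(1,1,1,1,1,1,1).

The boundary map ∂_2: C_2 → C_1 sends each 2-simplex [p,q,r] to [q,r] − [p,r] + [p,q]. For instance
  ∂[0,3,6] = [3,6] − [0,6] + [0,3],
  ∂[4,5,6] = [5,6] − [4,6] + [4,5].
As a 24×16 matrix over Z this has rank 15, with invariant factors (1,1,1,1,1,1,1,1,1,1,1,1,1,1,1).

Computing H_k = (kernel of ∂_k) / (image of ∂_{k+1}):

  H_0: rank C_0 − rank ∂_1 = 8 − 7 = 1, and the invariant factors of ∂_1 are all 1, so H_0 = Z.
  H_1: rank ker ∂_1 − rank ∂_2 = (24 − 7) − 15 = 2, and the invariant factors of ∂_2 are all 1, so H_1 = Z^2.
  H_2: rank ker ∂_2 − rank ∂_3 = (16 − 15) − 0 = 1, and there is no ∂_3, so H_2 = Z.

(K is a triangulation of the torus T^2.)

H_0 = Z,  H_1 = Z^2,  H_2 = Z.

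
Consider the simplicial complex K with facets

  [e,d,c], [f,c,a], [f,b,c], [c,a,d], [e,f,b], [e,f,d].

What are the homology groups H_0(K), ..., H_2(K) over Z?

H_0 ≅ Z,  H_1 ≅ Z,  H_2 = 0.

We work with the vertex ordering a < b < c < d < e < f. The simplices of K, each written with vertices in increasing order, are:

  0-simplices (6): a, b, c, d, e, f
  1-simplices (12): ac, ad, af, bc, be, bf, cd, ce, cf, de, df, ef
  2-simplices (6): acd, acf, bcf, bef, cde, def

Hence C_0 ≅ Z^6, C_1 ≅ Z^12, C_2 ≅ Z^6.

Boundary ∂_1: C_1 → C_0 is given by ∂[p,q] = [q] − [p]. For instance
  ∂df = f − d.
The 6×12 boundary matrix has rank 5 and Smith normal form diag(1,1,1,1,1).

∂_2: C_2 → C_1 acts by ∂[p,q,r] = [q,r] − [p,r] + [p,q]. For instance
  ∂cde = de − ce + cd,
  ∂acf = cf − af + ac.
The resulting 12×6 matrix has rank 6, and its Smith normal form has invariant factors (1,1,1,1,1,1).

Computing H_k = (kernel of ∂_k) / (image of ∂_{k+1}):

  H_0: rank C_0 − rank ∂_1 = 6 − 5 = 1, and the invariant factors of ∂_1 are all 1, so H_0 = Z.
  H_1: rank ker ∂_1 − rank ∂_2 = (12 − 5) − 6 = 1, and the invariant factors of ∂_2 are all 1, so H_1 = Z.
  H_2: rank ker ∂_2 − rank ∂_3 = (6 − 6) − 0 = 0, and there is no ∂_3, so H_2 = 0.

(K is a triangulation of the cylinder S^1 x I.)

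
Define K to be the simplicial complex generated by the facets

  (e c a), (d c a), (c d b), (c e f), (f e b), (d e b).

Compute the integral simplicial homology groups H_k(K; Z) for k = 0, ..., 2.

Take the total order a < b < c < d < e < f on the vertex set. Then K (dimension 2) consists of the simplices:

  0-simplices (6): a, b, c, d, e, f
  1-simplices (12): ac, ad, ae, bc, bd, be, bf, cd, ce, cf, de, ef
  2-simplices (6): acd, ace, bcd, bde, bef, cef

so the chain groups are C_0 ≅ Z^6, C_1 ≅ Z^12, C_2 ≅ Z^6.

Boundary ∂_1: C_1 → C_0 is given by ∂[p,q] = [q] − [p]. For instance
  ∂cd = d − c.
As a 6×12 matrix over Z this has rank 5, with invariant factors (1,1,1,1,1).

∂_2: C_2 → C_1 sends each 2-simplex [p,q,r] to [q,r] − [p,r] + [p,q]. For instance
  ∂bef = ef − bf + be,
  ∂acd = cd − ad + ac.
The resulting 12×6 matrix has rank 6, and its Smith normal form has invariant factors (1,1,1,1,1,1).

Computing H_k = (kernel of ∂_k) / (image of ∂_{k+1}):

  H_0: rank C_0 − rank ∂_1 = 6 − 5 = 1, and the invariant factors of ∂_1 are all 1, so H_0 ≅ Z.
  H_1: rank ker ∂_1 − rank ∂_2 = (12 − 5) − 6 = 1, and the invariant factors of ∂_2 are all 1, so H_1 ≅ Z.
  H_2: rank ker ∂_2 − rank ∂_3 = (6 − 6) − 0 = 0, and there is no ∂_3, so H_2 ≅ 0.

H_0 ≅ Z,  H_1 ≅ Z,  H_2 = 0.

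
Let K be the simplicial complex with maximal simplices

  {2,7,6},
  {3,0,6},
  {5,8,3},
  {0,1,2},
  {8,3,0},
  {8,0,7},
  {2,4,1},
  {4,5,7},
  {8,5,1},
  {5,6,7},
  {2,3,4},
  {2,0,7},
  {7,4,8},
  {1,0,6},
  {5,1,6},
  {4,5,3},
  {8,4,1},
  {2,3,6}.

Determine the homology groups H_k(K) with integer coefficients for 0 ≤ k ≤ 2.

K has 9 vertices, 27 edges, 18 triangles.
rank ∂_0 = 0, rank ∂_1 = 8 ⇒ b_0 = 9 − 0 − 8 = 1; all invariant factors of ∂_1 are 1 so no torsion. So H_0 = Z.
rank ∂_1 = 8, rank ∂_2 = 18 ⇒ b_1 = 27 − 8 − 18 = 1; ∂_2 has invariant factor(s) [2] giving torsion. So H_1 = Z ⊕ Z/2.
rank ∂_2 = 18, rank ∂_3 = 0 ⇒ b_2 = 18 − 18 − 0 = 0. So H_2 = 0.

H_0 = Z,  H_1 = Z ⊕ Z/2,  H_2 = 0.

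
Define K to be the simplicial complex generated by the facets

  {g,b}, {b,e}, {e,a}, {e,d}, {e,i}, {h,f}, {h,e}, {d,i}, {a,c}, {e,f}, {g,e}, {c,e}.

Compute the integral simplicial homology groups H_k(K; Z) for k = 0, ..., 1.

Take the total order a < b < c < d < e < f < g < h < i on the vertex set. Then K (dimension 1) consists of the simplices:

  0-simplices (9): a, b, c, d, e, f, g, h, i
  1-simplices (12): ac, ae, be, bg, ce, de, di, ef, eg, eh, ei, fh

so the chain groups are C_0 ≅ Z^9, C_1 ≅ Z^12.

The boundary map ∂_1: C_1 → C_0 maps an edge to its endpoints' difference, ∂[p,q] = q − p. For instance
  ∂ae = e − a.
The resulting 9×12 matrix has rank 8, and its Smith normal form has invariant factors (1,1,1,1,1,1,1,1).

Computing H_k = (kernel of ∂_k) / (image of ∂_{k+1}):

  H_0: rank C_0 − rank ∂_1 = 9 − 8 = 1, and the invariant factors of ∂_1 are all 1, so H_0 = Z.
  H_1: rank ker ∂_1 − rank ∂_2 = (12 − 8) − 0 = 4, and there is no ∂_2, so H_1 = Z^4.

(K is a triangulation of a wedge of 4 circles.)

H_0 ≅ Z,  H_1 ≅ Z^4.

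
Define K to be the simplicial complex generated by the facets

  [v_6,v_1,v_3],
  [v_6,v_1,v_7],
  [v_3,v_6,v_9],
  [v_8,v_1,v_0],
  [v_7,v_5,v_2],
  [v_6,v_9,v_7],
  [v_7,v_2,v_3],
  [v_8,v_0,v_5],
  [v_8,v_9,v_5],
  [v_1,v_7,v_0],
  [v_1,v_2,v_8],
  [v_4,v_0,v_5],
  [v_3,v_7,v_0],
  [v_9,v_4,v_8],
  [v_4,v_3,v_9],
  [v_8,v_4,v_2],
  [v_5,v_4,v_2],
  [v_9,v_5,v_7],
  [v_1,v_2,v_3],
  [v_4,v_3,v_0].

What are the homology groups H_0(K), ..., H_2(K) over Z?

Take the total order v_0 < v_1 < v_2 < v_3 < v_4 < v_5 < v_6 < v_7 < v_8 < v_9 on the vertex set. Then K (dimension 2) consists of the simplices:

  0-simplices (10): [v_0], [v_1], [v_2], [v_3], [v_4], [v_5], [v_6], [v_7], [v_8], [v_9]
  1-simplices (30): (30 of them)
  2-simplices (20): (20 of them)

so the chain groups are C_0 ≅ Z^10, C_1 ≅ Z^30, C_2 ≅ Z^20.

Boundary ∂_1: C_1 → C_0 is given by ∂[p,q] = [q] − [p].
This gives a 10×30 integer matrix of rank 9; reducing to Smith normal form yields diagonal entries (1,1,1,1,1,1,1,1,1).

The boundary map ∂_2: C_2 → C_1 acts by ∂[p,q,r] = [q,r] − [p,r] + [p,q]. For instance
  ∂[v_5,v_8,v_9] = [v_8,v_9] − [v_5,v_9] + [v_5,v_8],
  ∂[v_0,v_5,v_8] = [v_5,v_8] − [v_0,v_8] + [v_0,v_5].
The resulting 30×20 matrix has rank 20, and its Smith normal form has invariant factors (1,1,1,1,1,1,1,1,1,1,1,1,1,1,1,1,1,1,1,2).

From H_k ≅ ker(∂_k) / im(∂_{k+1}) we obtain:

  H_0: rank C_0 − rank ∂_1 = 10 − 9 = 1, and the invariant factors of ∂_1 are all 1, so H_0 = Z.
  H_1: rank ker ∂_1 − rank ∂_2 = (30 − 9) − 20 = 1, and ∂_2 has invariant factor 2 > 1, so H_1 = Z × Z/2.
  H_2: rank ker ∂_2 − rank ∂_3 = (20 − 20) − 0 = 0, and there is no ∂_3, so H_2 = 0.

(K is a triangulation of the Klein bottle.)

H_0 = Z,  H_1 = Z × Z/2,  H_2 = 0.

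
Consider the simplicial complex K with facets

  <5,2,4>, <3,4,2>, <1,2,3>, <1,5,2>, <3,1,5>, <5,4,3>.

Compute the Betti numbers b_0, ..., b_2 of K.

We work with the vertex ordering 1 < 2 < 3 < 4 < 5. The simplices of K, each written with vertices in increasing order, are:

  0-simplices (5): [1], [2], [3], [4], [5]
  1-simplices (9): [1,2], [1,3], [1,5], [2,3], [2,4], [2,5], [3,4], [3,5], [4,5]
  2-simplices (6): [1,2,3], [1,2,5], [1,3,5], [2,3,4], [2,4,5], [3,4,5]

Hence C_0 ≅ Z^5, C_1 ≅ Z^9, C_2 ≅ Z^6.

Boundary ∂_1: C_1 → C_0 sends each edge [p,q] (with p < q) to q − p. For instance
  ∂[4,5] = [5] − [4].
As a 5×9 matrix over Z this has rank 4, with invariant factors (1,1,1,1).

Boundary ∂_2: C_2 → C_1 maps a triangle to the signed sum of its edges. For instance
  ∂[1,3,5] = [3,5] − [1,5] + [1,3],
  ∂[2,4,5] = [4,5] − [2,5] + [2,4].
The resulting 9×6 matrix has rank 5, and its Smith normal form has invariant factors (1,1,1,1,1).

Reading off H_k = ker ∂_k / im ∂_{k+1}:

  H_0: rank C_0 − rank ∂_1 = 5 − 4 = 1, and the invariant factors of ∂_1 are all 1, so H_0 ≅ Z.
  H_1: rank ker ∂_1 − rank ∂_2 = (9 − 4) − 5 = 0, and the invariant factors of ∂_2 are all 1, so H_1 ≅ 0.
  H_2: rank ker ∂_2 − rank ∂_3 = (6 − 5) − 0 = 1, and there is no ∂_3, so H_2 ≅ Z.

(K is a triangulation of the 2-sphere S^2.)

Hence the Betti numbers are b_0 = 1, b_1 = 0, b_2 = 1.

b_0 = 1, b_1 = 0, b_2 = 1.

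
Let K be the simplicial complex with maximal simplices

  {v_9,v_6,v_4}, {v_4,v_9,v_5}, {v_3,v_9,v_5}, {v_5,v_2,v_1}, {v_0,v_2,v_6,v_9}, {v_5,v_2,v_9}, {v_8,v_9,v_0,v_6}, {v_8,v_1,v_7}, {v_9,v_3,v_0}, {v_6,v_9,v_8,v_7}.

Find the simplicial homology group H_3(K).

We work with the vertex ordering v_0 < v_1 < v_2 < v_3 < v_4 < v_5 < v_6 < v_7 < v_8 < v_9. The simplices of K, each written with vertices in increasing order, are:

  0-simplices (10): [v_0], [v_1], [v_2], [v_3], [v_4], [v_5], [v_6], [v_7], [v_8], [v_9]
  1-simplices (24): (24 of them)
  2-simplices (17): (17 of them)
  3-simplices (3): [v_0,v_2,v_6,v_9], [v_0,v_6,v_8,v_9], [v_6,v_7,v_8,v_9]

giving chain groups C_0 ≅ Z^10, C_1 ≅ Z^24, C_2 ≅ Z^17, C_3 ≅ Z^3.

Boundary ∂_1: C_1 → C_0 is given by ∂[p,q] = [q] − [p]. For instance
  ∂[v_0,v_8] = [v_8] − [v_0].
The resulting 10×24 matrix has rank 9, and its Smith normal form has invariant factors (1,1,1,1,1,1,1,1,1).

The boundary map ∂_2: C_2 → C_1 maps a triangle to the signed sum of its edges. For instance
  ∂[v_0,v_6,v_9] = [v_6,v_9] − [v_0,v_9] + [v_0,v_6],
  ∂[v_1,v_2,v_5] = [v_2,v_5] − [v_1,v_5] + [v_1,v_2].
As a 24×17 matrix over Z this has rank 14, with invariant factors (1,1,1,1,1,1,1,1,1,1,1,1,1,1).

Boundary ∂_3: C_3 → C_2 sends each 3-simplex σ to the alternating sum Σ_i (−1)^i (σ with its i-th vertex removed). For instance
  ∂[v_6,v_7,v_8,v_9] = [v_7,v_8,v_9] − [v_6,v_8,v_9] + [v_6,v_7,v_9] − [v_6,v_7,v_8],
  ∂[v_0,v_6,v_8,v_9] = [v_6,v_8,v_9] − [v_0,v_8,v_9] + [v_0,v_6,v_9] − [v_0,v_6,v_8].
As a 17×3 matrix over Z this has rank 3, with invariant factors (1,1,1).

Now H_k = ker ∂_k / im ∂_{k+1}, so:

  H_3: rank ker ∂_3 − rank ∂_4 = (3 − 3) − 0 = 0, and there is no ∂_4, so H_3 ≅ 0.

H_3 ≅ 0.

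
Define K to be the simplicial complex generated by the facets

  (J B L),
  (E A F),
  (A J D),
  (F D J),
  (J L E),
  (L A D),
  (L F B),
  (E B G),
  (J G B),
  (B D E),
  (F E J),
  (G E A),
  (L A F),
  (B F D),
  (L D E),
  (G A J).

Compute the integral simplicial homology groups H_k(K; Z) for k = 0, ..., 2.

K has 8 vertices, 24 edges, 16 triangles.
rank ∂_0 = 0, rank ∂_1 = 7 ⇒ b_0 = 8 − 0 − 7 = 1; all invariant factors of ∂_1 are 1 so no torsion. So H_0 ≅ Z.
rank ∂_1 = 7, rank ∂_2 = 15 ⇒ b_1 = 24 − 7 − 15 = 2; all invariant factors of ∂_2 are 1 so no torsion. So H_1 ≅ Z^2.
rank ∂_2 = 15, rank ∂_3 = 0 ⇒ b_2 = 16 − 15 − 0 = 1. So H_2 ≅ Z.

H_0 = Z,  H_1 = Z^2,  H_2 = Z.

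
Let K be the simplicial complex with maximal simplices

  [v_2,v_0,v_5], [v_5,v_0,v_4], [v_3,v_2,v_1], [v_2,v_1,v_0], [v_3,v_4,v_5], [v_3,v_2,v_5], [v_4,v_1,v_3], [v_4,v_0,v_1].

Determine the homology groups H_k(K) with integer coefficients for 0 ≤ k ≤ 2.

H_0 = Z,  H_1 = 0,  H_2 = Z.

Order the vertices as v_0 < v_1 < v_2 < v_3 < v_4 < v_5. Listing each simplex with vertices in this order, K has dimension 2 with simplices:

  0-simplices (6): [v_0], [v_1], [v_2], [v_3], [v_4], [v_5]
  1-simplices (12): [v_0,v_1], [v_0,v_2], [v_0,v_4], [v_0,v_5], [v_1,v_2], [v_1,v_3], [v_1,v_4], [v_2,v_3], [v_2,v_5], [v_3,v_4], [v_3,v_5], [v_4,v_5]
  2-simplices (8): [v_0,v_1,v_2], [v_0,v_1,v_4], [v_0,v_2,v_5], [v_0,v_4,v_5], [v_1,v_2,v_3], [v_1,v_3,v_4], [v_2,v_3,v_5], [v_3,v_4,v_5]

giving chain groups C_0 ≅ Z^6, C_1 ≅ Z^12, C_2 ≅ Z^8.

Boundary ∂_1: C_1 → C_0 is given by ∂[p,q] = [q] − [p].
The 6×12 boundary matrix has rank 5 and Smith normal form diag(1,1,1,1,1).

Boundary ∂_2: C_2 → C_1 maps a triangle to the signed sum of its edges. For instance
  ∂[v_1,v_3,v_4] = [v_3,v_4] − [v_1,v_4] + [v_1,v_3],
  ∂[v_0,v_1,v_4] = [v_1,v_4] − [v_0,v_4] + [v_0,v_1].
As a 12×8 matrix over Z this has rank 7, with invariant factors (1,1,1,1,1,1,1).

Computing H_k = (kernel of ∂_k) / (image of ∂_{k+1}):

  H_0: rank C_0 − rank ∂_1 = 6 − 5 = 1, and the invariant factors of ∂_1 are all 1, so H_0 = Z.
  H_1: rank ker ∂_1 − rank ∂_2 = (12 − 5) − 7 = 0, and the invariant factors of ∂_2 are all 1, so H_1 = 0.
  H_2: rank ker ∂_2 − rank ∂_3 = (8 − 7) − 0 = 1, and there is no ∂_3, so H_2 = Z.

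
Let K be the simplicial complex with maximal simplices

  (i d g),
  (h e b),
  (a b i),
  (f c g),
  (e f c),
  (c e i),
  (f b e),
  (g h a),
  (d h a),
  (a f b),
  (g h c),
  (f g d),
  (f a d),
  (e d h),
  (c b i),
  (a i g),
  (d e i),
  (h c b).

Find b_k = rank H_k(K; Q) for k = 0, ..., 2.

Fix the vertex order a < b < c < d < e < f < g < h < i and write every simplex with vertices in increasing order. Then dim K = 2 and the simplices of K are:

  0-simplices (9): a, b, c, d, e, f, g, h, i
  1-simplices (27): ab, ad, af, ag, ah, ai, bc, be, bf, bh, bi, ce, cf, cg, ch, ci, de, df, dg, dh, di, ef, eh, ei, fg, gh, gi
  2-simplices (18): abf, abi, adf, adh, agh, agi, bch, bci, bef, beh, cef, cei, cfg, cgh, deh, dei, dfg, dgi

Hence C_0 ≅ Z^9, C_1 ≅ Z^27, C_2 ≅ Z^18.

Boundary ∂_1: C_1 → C_0 is given by ∂[p,q] = [q] − [p].
The 9×27 boundary matrix has rank 8 and Smith normal form diag(1,1,1,1,1,1,1,1).

The boundary map ∂_2: C_2 → C_1 sends each 2-simplex [p,q,r] to [q,r] − [p,r] + [p,q]. For instance
  ∂dgi = gi − di + dg,
  ∂agi = gi − ai + ag.
The 27×18 boundary matrix has rank 18 and Smith normal form diag(1,1,1,1,1,1,1,1,1,1,1,1,1,1,1,1,1,2).

Now H_k = ker ∂_k / im ∂_{k+1}, so:

  H_0: rank C_0 − rank ∂_1 = 9 − 8 = 1, and the invariant factors of ∂_1 are all 1, so H_0 = Z.
  H_1: rank ker ∂_1 − rank ∂_2 = (27 − 8) − 18 = 1, and ∂_2 has invariant factor 2 > 1, so H_1 = Z ⊕ Z/2Z.
  H_2: rank ker ∂_2 − rank ∂_3 = (18 − 18) − 0 = 0, and there is no ∂_3, so H_2 = 0.

(K is a triangulation of the Klein bottle.)

Hence the Betti numbers are b_0 = 1, b_1 = 1, b_2 = 0.

b_0 = 1, b_1 = 1, b_2 = 0.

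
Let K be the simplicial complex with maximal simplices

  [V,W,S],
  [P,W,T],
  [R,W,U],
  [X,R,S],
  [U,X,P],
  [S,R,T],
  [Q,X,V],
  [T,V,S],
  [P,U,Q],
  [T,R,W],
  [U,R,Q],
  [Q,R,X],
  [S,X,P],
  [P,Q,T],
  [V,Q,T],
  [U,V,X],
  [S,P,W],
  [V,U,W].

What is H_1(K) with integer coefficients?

H_1 ≅ Z ⊕ Z/2.

We work with the vertex ordering P < Q < R < S < T < U < V < W < X. The simplices of K, each written with vertices in increasing order, are:

  0-simplices (9): P, Q, R, S, T, U, V, W, X
  1-simplices (27): PQ, PS, PT, PU, PW, PX, QR, QT, QU, QV, QX, RS, RT, RU, RW, RX, ST, SV, SW, SX, TV, TW, UV, UW, UX, VW, VX
  2-simplices (18): PQT, PQU, PSW, PSX, PTW, PUX, QRU, QRX, QTV, QVX, RST, RSX, RTW, RUW, STV, SVW, UVW, UVX

Hence C_0 ≅ Z^9, C_1 ≅ Z^27, C_2 ≅ Z^18.

∂_1: C_1 → C_0 is given by ∂[p,q] = [q] − [p]. For instance
  ∂QV = V − Q.
This gives a 9×27 integer matrix of rank 8; reducing to Smith normal form yields diagonal entries (1,1,1,1,1,1,1,1).

The boundary map ∂_2: C_2 → C_1 sends each 2-simplex [p,q,r] to [q,r] − [p,r] + [p,q]. For instance
  ∂STV = TV − SV + ST,
  ∂SVW = VW − SW + SV.
This gives a 27×18 integer matrix of rank 18; reducing to Smith normal form yields diagonal entries (1,1,1,1,1,1,1,1,1,1,1,1,1,1,1,1,1,2).

Now H_k = ker ∂_k / im ∂_{k+1}, so:

  H_1: rank ker ∂_1 − rank ∂_2 = (27 − 8) − 18 = 1, and ∂_2 has invariant factor 2 > 1, so H_1 = Z ⊕ Z/2.

(K is a triangulation of the Klein bottle.)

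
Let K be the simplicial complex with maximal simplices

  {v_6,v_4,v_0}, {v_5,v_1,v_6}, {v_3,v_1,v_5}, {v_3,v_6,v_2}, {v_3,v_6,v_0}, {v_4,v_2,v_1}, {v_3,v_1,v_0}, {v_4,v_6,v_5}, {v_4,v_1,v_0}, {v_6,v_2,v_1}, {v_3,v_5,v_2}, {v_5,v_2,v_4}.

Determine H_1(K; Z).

We work with the vertex ordering v_0 < v_1 < v_2 < v_3 < v_4 < v_5 < v_6. The simplices of K, each written with vertices in increasing order, are:

  0-simplices (7): [v_0], [v_1], [v_2], [v_3], [v_4], [v_5], [v_6]
  1-simplices (18): (18 of them)
  2-simplices (12): (12 of them)

so the chain groups are C_0 ≅ Z^7, C_1 ≅ Z^18, C_2 ≅ Z^12.

The boundary map ∂_1: C_1 → C_0 maps an edge to its endpoints' difference, ∂[p,q] = q − p.
This gives a 7×18 integer matrix of rank 6; reducing to Smith normal form yields diagonal entries (1,1,1,1,1,1).

∂_2: C_2 → C_1 sends each 2-simplex [p,q,r] to [q,r] − [p,r] + [p,q]. For instance
  ∂[v_0,v_3,v_6] = [v_3,v_6] − [v_0,v_6] + [v_0,v_3],
  ∂[v_0,v_1,v_4] = [v_1,v_4] − [v_0,v_4] + [v_0,v_1].
The 18×12 boundary matrix has rank 12 and Smith normal form diag(1,1,1,1,1,1,1,1,1,1,1,2).

Computing H_k = (kernel of ∂_k) / (image of ∂_{k+1}):

  H_1: rank ker ∂_1 − rank ∂_2 = (18 − 6) − 12 = 0, and ∂_2 has invariant factor 2 > 1, so H_1 ≅ Z_2.

(K is a triangulation of the real projective plane RP^2.)

H_1 ≅ Z_2.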